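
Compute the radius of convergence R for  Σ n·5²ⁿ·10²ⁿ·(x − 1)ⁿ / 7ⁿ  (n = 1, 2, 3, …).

R = 7/2500

Apply the ratio test: |a_{n+1}| / |a_n| = [(n+1)/n] · 25·100/7, which tends to 2500/7 as n → ∞.
The series converges when 2500/7 · |x − 1| < 1, giving R = 7/2500.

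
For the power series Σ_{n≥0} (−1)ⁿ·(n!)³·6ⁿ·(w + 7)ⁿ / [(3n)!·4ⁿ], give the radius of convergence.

R = 18

Ratio test: |a_{n+1}/a_n| = (n+1)³/[(3n+1)·(3n+2)·(3n+3)] · 6/4 → 1/18 as n → ∞.
The series converges when 1/18 · |w + 7| < 1, giving R = 18.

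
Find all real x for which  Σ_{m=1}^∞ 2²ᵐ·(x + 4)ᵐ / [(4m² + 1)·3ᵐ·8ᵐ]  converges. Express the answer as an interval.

By the ratio test, |a_{m+1}/a_m| = [(4m² + 1)/(4(m+1)² + 1)] · 4/(3·8) → 1/6.
Convergence for |x + 4| · 1/6 < 1, i.e. |x + 4| < 6. So R = 6.
At x = 2: the terms are on the order of 1/m², so the series converges absolutely by comparison with the p-series (p = 2 > 1).
Check x = -10: the terms are on the order of 1/m², so the series converges absolutely by comparison with the p-series (p = 2 > 1).

[-10, 2]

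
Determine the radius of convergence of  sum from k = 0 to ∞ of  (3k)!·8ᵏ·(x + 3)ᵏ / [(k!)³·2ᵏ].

Apply the ratio test: |a_{k+1}| / |a_k| = (3k+1)·(3k+2)·(3k+3)/(k+1)³ · 8/2, which tends to 108 as k → ∞.
Hence the series converges for |x + 3| < 1/(108) = 1/108, so the radius of convergence is 1/108.

R = 1/108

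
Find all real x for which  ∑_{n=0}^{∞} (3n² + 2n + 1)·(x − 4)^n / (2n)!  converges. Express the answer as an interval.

(−∞, ∞)

The ratio of consecutive coefficients is (3(n+1)² + 2(n+1) + 1)/(3n² + 2n + 1) · 1/[(2n+1)·(2n+2)] → 0.
The ratio tends to 0 regardless of x, hence R = ∞.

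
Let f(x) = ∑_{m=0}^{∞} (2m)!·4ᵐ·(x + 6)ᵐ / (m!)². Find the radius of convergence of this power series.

Apply the ratio test: |a_{m+1}| / |a_m| = (2m+1)·(2m+2)/(m+1)² · 4, which tends to 16 as m → ∞.
The series converges when 16 · |x + 6| < 1, giving R = 1/16.

R = 1/16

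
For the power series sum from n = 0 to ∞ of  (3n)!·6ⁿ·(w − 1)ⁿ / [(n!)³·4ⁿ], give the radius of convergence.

Apply the ratio test: |a_{n+1}| / |a_n| = (3n+1)·(3n+2)·(3n+3)/(n+1)³ · 6/4, which tends to 81/2 as n → ∞.
Convergence for |w − 1| · 81/2 < 1, i.e. |w − 1| < 2/81. So R = 2/81.

R = 2/81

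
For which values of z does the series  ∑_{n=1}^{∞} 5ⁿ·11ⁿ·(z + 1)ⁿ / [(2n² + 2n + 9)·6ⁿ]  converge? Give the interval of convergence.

Ratio test: |a_{n+1}/a_n| = [(2n² + 2n + 9)/(2(n+1)² + 2(n+1) + 9)] · 5·11/6 → 55/6 as n → ∞.
Hence the series converges for |z + 1| < 1/(55/6) = 6/55, so the radius of convergence is 6/55.
Endpoint z = -49/55: absolute convergence follows by limit comparison with Σ 1/n².
Check z = -61/55: the series is dominated by a constant times Σ 1/n², which converges (p = 2 > 1).

[-61/55, -49/55]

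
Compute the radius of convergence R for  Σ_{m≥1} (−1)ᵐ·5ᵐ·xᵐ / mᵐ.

Applying the root test, |a_m|^(1/m) = 5/m → 0.
The limit is 0 for every x, so R = ∞.

R = ∞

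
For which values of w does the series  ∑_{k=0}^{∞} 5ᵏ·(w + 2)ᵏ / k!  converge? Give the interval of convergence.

By the ratio test, |a_{k+1}/a_k| = 5 · 1/(k+1) → 0.
The limit is 0, so the series converges for all w; R = ∞.

(−∞, ∞)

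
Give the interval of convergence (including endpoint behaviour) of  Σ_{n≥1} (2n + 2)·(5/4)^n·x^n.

The ratio of consecutive coefficients is [(2(n+1) + 2)/(2n + 2)] · 5/4 → 5/4.
The series converges when 5/4 · |x| < 1, giving R = 4/5.
Check x = 4/5: the terms have absolute value of order n, which does not tend to 0, so the series diverges by the divergence test.
At x = -4/5: the n-th term does not approach 0; divergence by the term test.

(-4/5, 4/5)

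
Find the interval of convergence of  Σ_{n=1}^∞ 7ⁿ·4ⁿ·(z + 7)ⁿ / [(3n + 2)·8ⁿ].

By the ratio test, |a_{n+1}/a_n| = [(3n + 2)/(3(n+1) + 2)] · 7·4/8 → 7/2.
Thus R = 1/(7/2) = 2/7.
Check z = -47/7: the terms are asymptotic to a nonzero constant times 1/n, so the series diverges by limit comparison with Σ 1/n.
Endpoint z = -51/7: an alternating series whose terms decrease to 0 in absolute value, so it converges by the Leibniz criterion.

[-51/7, -47/7)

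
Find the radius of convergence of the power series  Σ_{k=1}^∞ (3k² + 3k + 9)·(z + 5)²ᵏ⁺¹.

R = 1

Apply the ratio test: |a_{k+1}| / |a_k| = (3(k+1)² + 3(k+1) + 9)/(3k² + 3k + 9), which tends to 1 as k → ∞.
Since the exponent of (z + 5) increases by 2 each term, convergence requires |z + 5|² < 1, hence R = 1.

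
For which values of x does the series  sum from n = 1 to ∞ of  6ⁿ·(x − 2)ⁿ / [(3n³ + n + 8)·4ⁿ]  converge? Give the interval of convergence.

By the ratio test, |a_{n+1}/a_n| = [(3n³ + n + 8)/(3(n+1)³ + (n+1) + 8)] · 6/4 → 3/2.
Hence the series converges for |x − 2| < 1/(3/2) = 2/3, so the radius of convergence is 2/3.
At x = 8/3: absolute convergence follows by limit comparison with Σ 1/n³.
At x = 4/3: the series is dominated by a constant times Σ 1/n³, which converges (p = 3 > 1).

[4/3, 8/3]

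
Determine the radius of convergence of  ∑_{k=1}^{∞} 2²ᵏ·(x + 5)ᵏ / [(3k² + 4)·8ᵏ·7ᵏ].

The ratio of consecutive coefficients is [(3k² + 4)/(3(k+1)² + 4)] · 4/(8·7) → 1/14.
Convergence for |x + 5| · 1/14 < 1, i.e. |x + 5| < 14. So R = 14.

R = 14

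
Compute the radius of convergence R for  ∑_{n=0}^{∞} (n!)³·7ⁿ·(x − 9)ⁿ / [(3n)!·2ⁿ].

Ratio test: |a_{n+1}/a_n| = (n+1)³/[(3n+1)·(3n+2)·(3n+3)] · 7/2 → 7/54 as n → ∞.
Convergence for |x − 9| · 7/54 < 1, i.e. |x − 9| < 54/7. So R = 54/7.

R = 54/7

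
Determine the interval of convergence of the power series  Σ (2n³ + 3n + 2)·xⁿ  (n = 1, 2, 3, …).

(-1, 1)

Ratio test: |a_{n+1}/a_n| = (2(n+1)³ + 3(n+1) + 2)/(2n³ + 3n + 2) → 1 as n → ∞.
So the series converges when |x| < 1 and diverges when |x| > 1; R = 1.
Endpoint x = 1: the n-th term does not approach 0; divergence by the term test.
Check x = -1: the terms do not tend to 0, so the series diverges.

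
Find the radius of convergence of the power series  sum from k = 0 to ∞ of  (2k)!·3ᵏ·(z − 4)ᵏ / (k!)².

The ratio of consecutive coefficients is (2k+1)·(2k+2)/(k+1)² · 3 → 12.
Thus R = 1/(12) = 1/12.

R = 1/12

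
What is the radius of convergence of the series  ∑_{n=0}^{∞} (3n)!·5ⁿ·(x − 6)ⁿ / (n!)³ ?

R = 1/135

Ratio test: |a_{n+1}/a_n| = (3n+1)·(3n+2)·(3n+3)/(n+1)³ · 5 → 135 as n → ∞.
The series converges when 135 · |x − 6| < 1, giving R = 1/135.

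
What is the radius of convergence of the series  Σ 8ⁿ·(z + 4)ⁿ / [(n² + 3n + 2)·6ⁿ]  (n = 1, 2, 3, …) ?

R = 3/4

The ratio of consecutive coefficients is [(n² + 3n + 2)/((n+1)² + 3(n+1) + 2)] · 8/6 → 4/3.
Hence the series converges for |z + 4| < 1/(4/3) = 3/4, so the radius of convergence is 3/4.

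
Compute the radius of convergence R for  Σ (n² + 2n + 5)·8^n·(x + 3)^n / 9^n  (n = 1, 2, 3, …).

R = 9/8

The ratio of consecutive coefficients is [((n+1)² + 2(n+1) + 5)/(n² + 2n + 5)] · 8/9 → 8/9.
Thus R = 1/(8/9) = 9/8.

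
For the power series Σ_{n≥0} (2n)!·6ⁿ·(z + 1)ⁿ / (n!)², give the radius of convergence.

R = 1/24

The ratio of consecutive coefficients is (2n+1)·(2n+2)/(n+1)² · 6 → 24.
Convergence for |z + 1| · 24 < 1, i.e. |z + 1| < 1/24. So R = 1/24.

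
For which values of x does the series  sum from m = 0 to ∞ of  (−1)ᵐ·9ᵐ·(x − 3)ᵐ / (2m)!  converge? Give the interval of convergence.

(−∞, ∞)

The ratio of consecutive coefficients is 9 · 1/[(2m+1)·(2m+2)] → 0.
The ratio tends to 0 regardless of x, hence R = ∞.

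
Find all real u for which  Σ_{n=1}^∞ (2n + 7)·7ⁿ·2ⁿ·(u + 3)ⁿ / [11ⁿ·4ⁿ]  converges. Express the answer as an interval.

Ratio test: |a_{n+1}/a_n| = [(2(n+1) + 7)/(2n + 7)] · 7·2/(11·4) → 7/22 as n → ∞.
Thus R = 1/(7/22) = 22/7.
At u = 1/7: the terms have absolute value of order n, which does not tend to 0, so the series diverges by the divergence test.
At u = -43/7: the n-th term does not approach 0; divergence by the term test.

(-43/7, 1/7)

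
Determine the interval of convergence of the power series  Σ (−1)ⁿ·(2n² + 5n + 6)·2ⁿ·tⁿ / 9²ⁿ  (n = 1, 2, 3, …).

The ratio of consecutive coefficients is [(2(n+1)² + 5(n+1) + 6)/(2n² + 5n + 6)] · 2/81 → 2/81.
Thus R = 1/(2/81) = 81/2.
Endpoint t = 81/2: the n-th term does not approach 0; divergence by the term test.
At t = -81/2: the n-th term does not approach 0; divergence by the term test.

(-81/2, 81/2)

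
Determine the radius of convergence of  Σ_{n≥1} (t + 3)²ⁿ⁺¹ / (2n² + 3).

By the ratio test, |a_{n+1}/a_n| = (2n² + 3)/(2(n+1)² + 3) → 1.
Writing y = (t + 3)², the series in y has radius 1, so |t + 3| < √(1) = 1 and R = 1.

R = 1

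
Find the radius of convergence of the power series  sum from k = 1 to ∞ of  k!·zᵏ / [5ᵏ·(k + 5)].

Ratio test: |a_{k+1}/a_k| = (k+1) · 1/5 · (k + 5)/((k+1) + 5) → ∞ as k → ∞.
Since the ratio → ∞, the series diverges for every z ≠ 0, and R = 0.

R = 0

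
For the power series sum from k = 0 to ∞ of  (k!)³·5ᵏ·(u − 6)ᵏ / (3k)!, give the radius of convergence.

R = 27/5

Apply the ratio test: |a_{k+1}| / |a_k| = (k+1)³/[(3k+1)·(3k+2)·(3k+3)] · 5, which tends to 5/27 as k → ∞.
Convergence for |u − 6| · 5/27 < 1, i.e. |u − 6| < 27/5. So R = 27/5.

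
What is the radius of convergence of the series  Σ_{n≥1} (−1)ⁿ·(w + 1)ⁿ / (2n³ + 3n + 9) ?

R = 1

Apply the ratio test: |a_{n+1}| / |a_n| = (2n³ + 3n + 9)/(2(n+1)³ + 3(n+1) + 9), which tends to 1 as n → ∞.
Convergence for |w + 1| < 1, so R = 1.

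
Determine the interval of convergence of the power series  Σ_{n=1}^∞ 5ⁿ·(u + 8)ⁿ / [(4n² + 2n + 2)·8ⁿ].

[-48/5, -32/5]

By the ratio test, |a_{n+1}/a_n| = [(4n² + 2n + 2)/(4(n+1)² + 2(n+1) + 2)] · 5/8 → 5/8.
Hence the series converges for |u + 8| < 1/(5/8) = 8/5, so the radius of convergence is 8/5.
When u = -32/5, the terms are on the order of 1/n², so the series converges absolutely by comparison with the p-series (p = 2 > 1).
Check u = -48/5: the terms are on the order of 1/n², so the series converges absolutely by comparison with the p-series (p = 2 > 1).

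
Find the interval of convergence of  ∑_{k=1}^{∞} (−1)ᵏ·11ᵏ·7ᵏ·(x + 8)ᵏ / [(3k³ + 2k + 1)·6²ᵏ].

The ratio of consecutive coefficients is [(3k³ + 2k + 1)/(3(k+1)³ + 2(k+1) + 1)] · 11·7/36 → 77/36.
Hence the series converges for |x + 8| < 1/(77/36) = 36/77, so the radius of convergence is 36/77.
Endpoint x = -580/77: the series is dominated by a constant times Σ 1/k³, which converges (p = 3 > 1).
At x = -652/77: the series is dominated by a constant times Σ 1/k³, which converges (p = 3 > 1).

[-652/77, -580/77]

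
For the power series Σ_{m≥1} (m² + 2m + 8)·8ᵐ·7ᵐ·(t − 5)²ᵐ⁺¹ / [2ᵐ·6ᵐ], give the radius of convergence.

R = √42/14

Apply the ratio test: |a_{m+1}| / |a_m| = [((m+1)² + 2(m+1) + 8)/(m² + 2m + 8)] · 8·7/(2·6), which tends to 14/3 as m → ∞.
Writing y = (t − 5)², the series in y has radius 3/14, so |t − 5| < √(3/14) and R = √42/14.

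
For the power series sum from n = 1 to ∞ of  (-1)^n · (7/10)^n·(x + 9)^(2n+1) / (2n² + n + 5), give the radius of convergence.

R = √70/7

The ratio of consecutive coefficients is [(2n² + n + 5)/(2(n+1)² + (n+1) + 5)] · 7/10 → 7/10.
Successive powers of (x + 9) differ by 2, so the series converges when |x + 9|² · 7/10 < 1, i.e. |x + 9| < √(10/7). So R = √70/7.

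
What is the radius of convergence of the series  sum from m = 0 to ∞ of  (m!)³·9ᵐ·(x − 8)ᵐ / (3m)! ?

By the ratio test, |a_{m+1}/a_m| = (m+1)³/[(3m+1)·(3m+2)·(3m+3)] · 9 → 1/3.
Thus R = 1/(1/3) = 3.

R = 3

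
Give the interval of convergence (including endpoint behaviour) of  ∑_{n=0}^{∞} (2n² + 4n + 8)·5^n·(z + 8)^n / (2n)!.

Ratio test: |a_{n+1}/a_n| = (2(n+1)² + 4(n+1) + 8)/(2n² + 4n + 8) · 5 · 1/[(2n+1)·(2n+2)] → 0 as n → ∞.
The limit is 0, so the series converges for all z; R = ∞.

(−∞, ∞)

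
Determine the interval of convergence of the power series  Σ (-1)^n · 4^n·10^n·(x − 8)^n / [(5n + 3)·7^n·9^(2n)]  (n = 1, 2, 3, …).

(-247/40, 887/40]

By the ratio test, |a_{n+1}/a_n| = [(5n + 3)/(5(n+1) + 3)] · 4·10/(7·81) → 40/567.
Hence the series converges for |x − 8| < 1/(40/567) = 567/40, so the radius of convergence is 567/40.
When x = 887/40, an alternating series whose terms decrease to 0 in absolute value, so it converges by the Leibniz criterion.
Check x = -247/40: comparison with the harmonic series Σ 1/n shows the series diverges.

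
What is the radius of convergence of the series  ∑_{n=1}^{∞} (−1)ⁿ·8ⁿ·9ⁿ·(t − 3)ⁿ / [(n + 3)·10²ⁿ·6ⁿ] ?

R = 25/3

Ratio test: |a_{n+1}/a_n| = [(n + 3)/((n+1) + 3)] · 8·9/(100·6) → 3/25 as n → ∞.
Convergence for |t − 3| · 3/25 < 1, i.e. |t − 3| < 25/3. So R = 25/3.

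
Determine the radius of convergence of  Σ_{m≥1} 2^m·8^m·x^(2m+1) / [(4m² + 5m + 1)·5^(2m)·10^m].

R = 5√10/4

Ratio test: |a_{m+1}/a_m| = [(4m² + 5m + 1)/(4(m+1)² + 5(m+1) + 1)] · 2·8/(25·10) → 8/125 as m → ∞.
Writing y = x², the series in y has radius 125/8, so |x| < √(125/8) and R = 5√10/4.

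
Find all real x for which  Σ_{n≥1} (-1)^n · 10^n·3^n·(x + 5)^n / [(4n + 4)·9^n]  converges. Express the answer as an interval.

(-53/10, -47/10]

The ratio of consecutive coefficients is [(4n + 4)/(4(n+1) + 4)] · 10·3/9 → 10/3.
Hence the series converges for |x + 5| < 1/(10/3) = 3/10, so the radius of convergence is 3/10.
When x = -47/10, convergence follows from the alternating series test (terms decrease monotonically to 0).
Endpoint x = -53/10: the terms behave like c/n; limit comparison with the harmonic series gives divergence.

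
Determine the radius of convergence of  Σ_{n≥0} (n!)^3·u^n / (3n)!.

Ratio test: |a_{n+1}/a_n| = (n+1)³/[(3n+1)·(3n+2)·(3n+3)] → 1/27 as n → ∞.
The series converges when 1/27 · |u| < 1, giving R = 27.

R = 27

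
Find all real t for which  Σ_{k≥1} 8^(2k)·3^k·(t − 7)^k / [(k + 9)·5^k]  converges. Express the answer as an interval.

The ratio of consecutive coefficients is [(k + 9)/((k+1) + 9)] · 64·3/5 → 192/5.
Thus R = 1/(192/5) = 5/192.
Check t = 1349/192: comparison with the harmonic series Σ 1/k shows the series diverges.
Check t = 1339/192: an alternating series whose terms decrease to 0 in absolute value, so it converges by the Leibniz criterion.

[1339/192, 1349/192)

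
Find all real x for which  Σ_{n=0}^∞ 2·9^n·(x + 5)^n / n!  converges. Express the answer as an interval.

By the ratio test, |a_{n+1}/a_n| = 2/2 · 9 · 1/(n+1) → 0.
The limit is 0, so the series converges for all x; R = ∞.

(−∞, ∞)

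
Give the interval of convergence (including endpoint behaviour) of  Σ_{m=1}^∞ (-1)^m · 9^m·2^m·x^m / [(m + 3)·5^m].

Apply the ratio test: |a_{m+1}| / |a_m| = [(m + 3)/((m+1) + 3)] · 9·2/5, which tends to 18/5 as m → ∞.
Thus R = 1/(18/5) = 5/18.
At x = 5/18: convergence follows from the alternating series test (terms decrease monotonically to 0).
At x = -5/18: comparison with the harmonic series Σ 1/m shows the series diverges.

(-5/18, 5/18]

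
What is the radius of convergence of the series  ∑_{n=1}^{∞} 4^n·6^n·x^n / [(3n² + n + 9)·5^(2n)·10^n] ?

By the ratio test, |a_{n+1}/a_n| = [(3n² + n + 9)/(3(n+1)² + (n+1) + 9)] · 4·6/(25·10) → 12/125.
Hence the series converges for |x| < 1/(12/125) = 125/12, so the radius of convergence is 125/12.

R = 125/12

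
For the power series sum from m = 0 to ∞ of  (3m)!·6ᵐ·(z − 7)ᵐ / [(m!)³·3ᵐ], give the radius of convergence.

R = 1/54

Apply the ratio test: |a_{m+1}| / |a_m| = (3m+1)·(3m+2)·(3m+3)/(m+1)³ · 6/3, which tends to 54 as m → ∞.
Convergence for |z − 7| · 54 < 1, i.e. |z − 7| < 1/54. So R = 1/54.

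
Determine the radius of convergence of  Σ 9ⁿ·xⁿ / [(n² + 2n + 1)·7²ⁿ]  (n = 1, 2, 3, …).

R = 49/9

Apply the ratio test: |a_{n+1}| / |a_n| = [(n² + 2n + 1)/((n+1)² + 2(n+1) + 1)] · 9/49, which tends to 9/49 as n → ∞.
Thus R = 1/(9/49) = 49/9.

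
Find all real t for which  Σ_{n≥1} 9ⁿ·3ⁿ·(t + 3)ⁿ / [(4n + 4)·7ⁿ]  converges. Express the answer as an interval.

Apply the ratio test: |a_{n+1}| / |a_n| = [(4n + 4)/(4(n+1) + 4)] · 9·3/7, which tends to 27/7 as n → ∞.
Thus R = 1/(27/7) = 7/27.
When t = -74/27, the terms are asymptotic to a nonzero constant times 1/n, so the series diverges by limit comparison with Σ 1/n.
Check t = -88/27: an alternating series whose terms decrease to 0 in absolute value, so it converges by the Leibniz criterion.

[-88/27, -74/27)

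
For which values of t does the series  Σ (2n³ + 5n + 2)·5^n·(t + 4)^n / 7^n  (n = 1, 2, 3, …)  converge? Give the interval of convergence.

(-27/5, -13/5)

The ratio of consecutive coefficients is [(2(n+1)³ + 5(n+1) + 2)/(2n³ + 5n + 2)] · 5/7 → 5/7.
Thus R = 1/(5/7) = 7/5.
When t = -13/5, the n-th term does not approach 0; divergence by the term test.
Endpoint t = -27/5: the terms do not tend to 0, so the series diverges.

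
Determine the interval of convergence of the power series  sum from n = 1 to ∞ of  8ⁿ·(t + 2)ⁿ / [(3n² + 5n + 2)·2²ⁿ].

[-5/2, -3/2]

Apply the ratio test: |a_{n+1}| / |a_n| = [(3n² + 5n + 2)/(3(n+1)² + 5(n+1) + 2)] · 8/4, which tends to 2 as n → ∞.
The series converges when 2 · |t + 2| < 1, giving R = 1/2.
At t = -3/2: the series is dominated by a constant times Σ 1/n², which converges (p = 2 > 1).
When t = -5/2, the series is dominated by a constant times Σ 1/n², which converges (p = 2 > 1).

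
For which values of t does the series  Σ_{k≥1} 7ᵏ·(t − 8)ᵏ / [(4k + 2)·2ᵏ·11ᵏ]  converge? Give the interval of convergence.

The ratio of consecutive coefficients is [(4k + 2)/(4(k+1) + 2)] · 7/(2·11) → 7/22.
The series converges when 7/22 · |t − 8| < 1, giving R = 22/7.
Check t = 78/7: comparison with the harmonic series Σ 1/k shows the series diverges.
Endpoint t = 34/7: an alternating series whose terms decrease to 0 in absolute value, so it converges by the Leibniz criterion.

[34/7, 78/7)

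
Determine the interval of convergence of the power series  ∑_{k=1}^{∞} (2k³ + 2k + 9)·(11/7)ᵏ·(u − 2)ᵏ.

The ratio of consecutive coefficients is [(2(k+1)³ + 2(k+1) + 9)/(2k³ + 2k + 9)] · 11/7 → 11/7.
Thus R = 1/(11/7) = 7/11.
Check u = 29/11: the terms do not tend to 0, so the series diverges.
Endpoint u = 15/11: the terms have absolute value of order k³, which does not tend to 0, so the series diverges by the divergence test.

(15/11, 29/11)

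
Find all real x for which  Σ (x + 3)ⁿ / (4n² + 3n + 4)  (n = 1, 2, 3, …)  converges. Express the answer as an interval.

[-4, -2]

The ratio of consecutive coefficients is (4n² + 3n + 4)/(4(n+1)² + 3(n+1) + 4) → 1.
Convergence for |x + 3| < 1, so R = 1.
At x = -2: the terms are on the order of 1/n², so the series converges absolutely by comparison with the p-series (p = 2 > 1).
Endpoint x = -4: the series is dominated by a constant times Σ 1/n², which converges (p = 2 > 1).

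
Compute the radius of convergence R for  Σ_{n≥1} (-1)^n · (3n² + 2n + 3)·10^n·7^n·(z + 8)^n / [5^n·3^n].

R = 3/14

By the ratio test, |a_{n+1}/a_n| = [(3(n+1)² + 2(n+1) + 3)/(3n² + 2n + 3)] · 10·7/(5·3) → 14/3.
Convergence for |z + 8| · 14/3 < 1, i.e. |z + 8| < 3/14. So R = 3/14.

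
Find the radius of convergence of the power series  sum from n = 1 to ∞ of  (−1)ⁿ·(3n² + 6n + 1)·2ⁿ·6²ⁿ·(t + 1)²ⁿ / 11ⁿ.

Ratio test: |a_{n+1}/a_n| = [(3(n+1)² + 6(n+1) + 1)/(3n² + 6n + 1)] · 2·36/11 → 72/11 as n → ∞.
Since the exponent of (t + 1) increases by 2 each term, convergence requires |t + 1|² < 11/72, hence R = √22/12.

R = √22/12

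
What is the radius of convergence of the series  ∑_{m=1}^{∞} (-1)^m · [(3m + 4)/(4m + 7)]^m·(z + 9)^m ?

R = 4/3

Root test: |a_m|^(1/m) = (3m + 4)/(4m + 7) → 3/4.
Thus R = 1/(3/4) = 4/3.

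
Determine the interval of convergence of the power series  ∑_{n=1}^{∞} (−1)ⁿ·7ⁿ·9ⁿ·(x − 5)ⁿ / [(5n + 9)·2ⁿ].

Apply the ratio test: |a_{n+1}| / |a_n| = [(5n + 9)/(5(n+1) + 9)] · 7·9/2, which tends to 63/2 as n → ∞.
Convergence for |x − 5| · 63/2 < 1, i.e. |x − 5| < 2/63. So R = 2/63.
Endpoint x = 317/63: an alternating series whose terms decrease to 0 in absolute value, so it converges by the Leibniz criterion.
Endpoint x = 313/63: the terms are asymptotic to a nonzero constant times 1/n, so the series diverges by limit comparison with Σ 1/n.

(313/63, 317/63]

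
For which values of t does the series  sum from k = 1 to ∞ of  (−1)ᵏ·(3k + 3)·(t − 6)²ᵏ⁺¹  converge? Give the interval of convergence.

(5, 7)

The ratio of consecutive coefficients is (3(k+1) + 3)/(3k + 3) → 1.
Writing y = (t − 6)², the series in y has radius 1, so |t − 6| < √(1) = 1 and R = 1.
Check t = 7: the k-th term does not approach 0; divergence by the term test.
Endpoint t = 5: the terms do not tend to 0, so the series diverges.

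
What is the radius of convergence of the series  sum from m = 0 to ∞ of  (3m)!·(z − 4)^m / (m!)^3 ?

Ratio test: |a_{m+1}/a_m| = (3m+1)·(3m+2)·(3m+3)/(m+1)³ → 27 as m → ∞.
Convergence for |z − 4| · 27 < 1, i.e. |z − 4| < 1/27. So R = 1/27.

R = 1/27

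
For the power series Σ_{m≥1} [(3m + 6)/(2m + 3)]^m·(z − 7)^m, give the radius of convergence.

Root test: |a_m|^(1/m) = (3m + 6)/(2m + 3) → 3/2.
Hence the series converges for |z − 7| < 1/(3/2) = 2/3, so the radius of convergence is 2/3.

R = 2/3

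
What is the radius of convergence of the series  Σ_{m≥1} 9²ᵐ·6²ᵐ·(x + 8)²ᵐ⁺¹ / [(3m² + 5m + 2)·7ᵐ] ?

By the ratio test, |a_{m+1}/a_m| = [(3m² + 5m + 2)/(3(m+1)² + 5(m+1) + 2)] · 81·36/7 → 2916/7.
Writing y = (x + 8)², the series in y has radius 7/2916, so |x + 8| < √(7/2916) and R = √7/54.

R = √7/54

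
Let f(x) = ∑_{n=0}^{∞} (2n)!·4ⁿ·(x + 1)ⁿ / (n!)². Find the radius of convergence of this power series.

R = 1/16

Ratio test: |a_{n+1}/a_n| = (2n+1)·(2n+2)/(n+1)² · 4 → 16 as n → ∞.
Thus R = 1/(16) = 1/16.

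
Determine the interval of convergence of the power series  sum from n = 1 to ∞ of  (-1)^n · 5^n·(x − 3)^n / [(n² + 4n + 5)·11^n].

The ratio of consecutive coefficients is [(n² + 4n + 5)/((n+1)² + 4(n+1) + 5)] · 5/11 → 5/11.
The series converges when 5/11 · |x − 3| < 1, giving R = 11/5.
Endpoint x = 26/5: absolute convergence follows by limit comparison with Σ 1/n².
At x = 4/5: the series is dominated by a constant times Σ 1/n², which converges (p = 2 > 1).

[4/5, 26/5]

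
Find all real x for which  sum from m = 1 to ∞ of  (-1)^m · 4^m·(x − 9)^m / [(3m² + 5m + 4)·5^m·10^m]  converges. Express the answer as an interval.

[-7/2, 43/2]

By the ratio test, |a_{m+1}/a_m| = [(3m² + 5m + 4)/(3(m+1)² + 5(m+1) + 4)] · 4/(5·10) → 2/25.
Convergence for |x − 9| · 2/25 < 1, i.e. |x − 9| < 25/2. So R = 25/2.
Endpoint x = 43/2: the series is dominated by a constant times Σ 1/m², which converges (p = 2 > 1).
Endpoint x = -7/2: the series is dominated by a constant times Σ 1/m², which converges (p = 2 > 1).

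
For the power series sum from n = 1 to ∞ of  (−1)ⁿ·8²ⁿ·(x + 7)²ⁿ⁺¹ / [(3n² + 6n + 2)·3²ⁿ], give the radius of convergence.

R = 3/8

Ratio test: |a_{n+1}/a_n| = [(3n² + 6n + 2)/(3(n+1)² + 6(n+1) + 2)] · 64/9 → 64/9 as n → ∞.
Writing y = (x + 7)², the series in y has radius 9/64, so |x + 7| < √(9/64) = 3/8 and R = 3/8.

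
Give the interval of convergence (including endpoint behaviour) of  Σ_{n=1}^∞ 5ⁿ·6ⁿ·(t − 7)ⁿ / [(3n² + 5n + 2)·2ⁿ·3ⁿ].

Ratio test: |a_{n+1}/a_n| = [(3n² + 5n + 2)/(3(n+1)² + 5(n+1) + 2)] · 5·6/(2·3) → 5 as n → ∞.
Thus R = 1/(5) = 1/5.
Endpoint t = 36/5: the terms are on the order of 1/n², so the series converges absolutely by comparison with the p-series (p = 2 > 1).
When t = 34/5, the series is dominated by a constant times Σ 1/n², which converges (p = 2 > 1).

[34/5, 36/5]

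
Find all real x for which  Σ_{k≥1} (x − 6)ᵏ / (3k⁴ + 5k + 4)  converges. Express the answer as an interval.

[5, 7]

Apply the ratio test: |a_{k+1}| / |a_k| = (3k⁴ + 5k + 4)/(3(k+1)⁴ + 5(k+1) + 4), which tends to 1 as k → ∞.
Hence R = 1.
When x = 7, absolute convergence follows by limit comparison with Σ 1/k⁴.
Endpoint x = 5: the terms are on the order of 1/k⁴, so the series converges absolutely by comparison with the p-series (p = 4 > 1).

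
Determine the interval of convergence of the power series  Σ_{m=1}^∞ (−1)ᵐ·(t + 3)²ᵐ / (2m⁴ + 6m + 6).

[-4, -2]

Apply the ratio test: |a_{m+1}| / |a_m| = (2m⁴ + 6m + 6)/(2(m+1)⁴ + 6(m+1) + 6), which tends to 1 as m → ∞.
Successive powers of (t + 3) differ by 2, so the series converges when |t + 3|² · 1 < 1, i.e. |t + 3| < √(1) = 1. So R = 1.
When t = -2, the series is dominated by a constant times Σ 1/m⁴, which converges (p = 4 > 1).
At t = -4: absolute convergence follows by limit comparison with Σ 1/m⁴.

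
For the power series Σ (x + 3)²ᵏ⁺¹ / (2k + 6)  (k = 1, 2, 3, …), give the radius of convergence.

R = 1

Apply the ratio test: |a_{k+1}| / |a_k| = (2k + 6)/(2(k+1) + 6), which tends to 1 as k → ∞.
Since the exponent of (x + 3) increases by 2 each term, convergence requires |x + 3|² < 1, hence R = 1.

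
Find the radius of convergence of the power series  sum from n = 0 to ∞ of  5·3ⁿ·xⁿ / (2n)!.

R = ∞

By the ratio test, |a_{n+1}/a_n| = 5/5 · 3 · 1/[(2n+1)·(2n+2)] → 0.
The limit is 0, so the series converges for all x; R = ∞.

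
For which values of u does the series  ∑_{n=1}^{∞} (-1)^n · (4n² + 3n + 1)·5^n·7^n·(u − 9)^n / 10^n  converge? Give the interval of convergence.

The ratio of consecutive coefficients is [(4(n+1)² + 3(n+1) + 1)/(4n² + 3n + 1)] · 5·7/10 → 7/2.
The series converges when 7/2 · |u − 9| < 1, giving R = 2/7.
Endpoint u = 65/7: the terms have absolute value of order n², which does not tend to 0, so the series diverges by the divergence test.
Endpoint u = 61/7: the n-th term does not approach 0; divergence by the term test.

(61/7, 65/7)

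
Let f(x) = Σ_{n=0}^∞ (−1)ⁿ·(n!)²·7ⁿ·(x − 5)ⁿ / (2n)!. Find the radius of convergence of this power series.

R = 4/7

The ratio of consecutive coefficients is (n+1)²/[(2n+1)·(2n+2)] · 7 → 7/4.
Hence the series converges for |x − 5| < 1/(7/4) = 4/7, so the radius of convergence is 4/7.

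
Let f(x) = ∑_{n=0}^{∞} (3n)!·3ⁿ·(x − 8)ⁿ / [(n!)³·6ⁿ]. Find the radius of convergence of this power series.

Apply the ratio test: |a_{n+1}| / |a_n| = (3n+1)·(3n+2)·(3n+3)/(n+1)³ · 3/6, which tends to 27/2 as n → ∞.
Convergence for |x − 8| · 27/2 < 1, i.e. |x − 8| < 2/27. So R = 2/27.

R = 2/27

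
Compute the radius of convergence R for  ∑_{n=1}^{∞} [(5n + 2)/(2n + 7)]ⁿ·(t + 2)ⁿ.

By the Cauchy root test, |a_n|^(1/n) = (5n + 2)/(2n + 7) → 5/2.
The series converges when 5/2 · |t + 2| < 1, giving R = 2/5.

R = 2/5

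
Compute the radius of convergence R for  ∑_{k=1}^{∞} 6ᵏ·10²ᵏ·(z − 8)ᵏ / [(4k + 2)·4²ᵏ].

R = 2/75

By the ratio test, |a_{k+1}/a_k| = [(4k + 2)/(4(k+1) + 2)] · 6·100/16 → 75/2.
The series converges when 75/2 · |z − 8| < 1, giving R = 2/75.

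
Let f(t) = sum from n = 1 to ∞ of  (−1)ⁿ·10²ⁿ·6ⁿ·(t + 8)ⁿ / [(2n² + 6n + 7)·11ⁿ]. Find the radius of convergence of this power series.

R = 11/600

Apply the ratio test: |a_{n+1}| / |a_n| = [(2n² + 6n + 7)/(2(n+1)² + 6(n+1) + 7)] · 100·6/11, which tends to 600/11 as n → ∞.
The series converges when 600/11 · |t + 8| < 1, giving R = 11/600.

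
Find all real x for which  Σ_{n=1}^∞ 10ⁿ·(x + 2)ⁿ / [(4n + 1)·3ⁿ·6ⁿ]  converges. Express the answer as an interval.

[-19/5, -1/5)

By the ratio test, |a_{n+1}/a_n| = [(4n + 1)/(4(n+1) + 1)] · 10/(3·6) → 5/9.
Convergence for |x + 2| · 5/9 < 1, i.e. |x + 2| < 9/5. So R = 9/5.
At x = -1/5: the terms behave like c/n; limit comparison with the harmonic series gives divergence.
At x = -19/5: convergence follows from the alternating series test (terms decrease monotonically to 0).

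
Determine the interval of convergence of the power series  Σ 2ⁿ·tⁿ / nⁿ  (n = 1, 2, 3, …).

By the Cauchy root test, |a_n|^(1/n) = 2/n → 0.
Since the n-th root of |a_n| tends to 0, the series converges for all real t; R = ∞.

(−∞, ∞)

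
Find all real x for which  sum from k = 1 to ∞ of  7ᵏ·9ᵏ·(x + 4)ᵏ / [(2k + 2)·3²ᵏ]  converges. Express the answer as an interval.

[-29/7, -27/7)

Ratio test: |a_{k+1}/a_k| = [(2k + 2)/(2(k+1) + 2)] · 7·9/9 → 7 as k → ∞.
Hence the series converges for |x + 4| < 1/(7) = 1/7, so the radius of convergence is 1/7.
Endpoint x = -27/7: comparison with the harmonic series Σ 1/k shows the series diverges.
When x = -29/7, the terms alternate in sign and decrease monotonically to 0 in absolute value (size ~ c/k), so the alternating series test gives convergence.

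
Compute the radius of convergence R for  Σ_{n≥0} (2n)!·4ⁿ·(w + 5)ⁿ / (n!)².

R = 1/16

By the ratio test, |a_{n+1}/a_n| = (2n+1)·(2n+2)/(n+1)² · 4 → 16.
The series converges when 16 · |w + 5| < 1, giving R = 1/16.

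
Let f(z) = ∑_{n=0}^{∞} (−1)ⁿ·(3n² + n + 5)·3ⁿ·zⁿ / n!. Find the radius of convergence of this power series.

By the ratio test, |a_{n+1}/a_n| = (3(n+1)² + (n+1) + 5)/(3n² + n + 5) · 3 · 1/(n+1) → 0.
Since the limit is 0 < 1 for every z, the series converges on all of ℝ and R = ∞.

R = ∞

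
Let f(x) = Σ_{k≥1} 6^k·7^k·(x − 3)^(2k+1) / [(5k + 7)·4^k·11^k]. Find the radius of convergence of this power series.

R = √462/21

By the ratio test, |a_{k+1}/a_k| = [(5k + 7)/(5(k+1) + 7)] · 6·7/(4·11) → 21/22.
Since the exponent of (x − 3) increases by 2 each term, convergence requires |x − 3|² < 22/21, hence R = √462/21.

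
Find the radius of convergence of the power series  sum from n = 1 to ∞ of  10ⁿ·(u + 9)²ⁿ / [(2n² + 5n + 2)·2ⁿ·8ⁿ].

By the ratio test, |a_{n+1}/a_n| = [(2n² + 5n + 2)/(2(n+1)² + 5(n+1) + 2)] · 10/(2·8) → 5/8.
Since the exponent of (u + 9) increases by 2 each term, convergence requires |u + 9|² < 8/5, hence R = 2√10/5.

R = 2√10/5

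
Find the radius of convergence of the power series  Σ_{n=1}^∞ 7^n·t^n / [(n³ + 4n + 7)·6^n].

R = 6/7

By the ratio test, |a_{n+1}/a_n| = [(n³ + 4n + 7)/((n+1)³ + 4(n+1) + 7)] · 7/6 → 7/6.
Thus R = 1/(7/6) = 6/7.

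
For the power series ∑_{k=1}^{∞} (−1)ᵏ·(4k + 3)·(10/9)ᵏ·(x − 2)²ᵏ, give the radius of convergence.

R = 3√10/10

Ratio test: |a_{k+1}/a_k| = [(4(k+1) + 3)/(4k + 3)] · 10/9 → 10/9 as k → ∞.
Writing y = (x − 2)², the series in y has radius 9/10, so |x − 2| < √(9/10) and R = 3√10/10.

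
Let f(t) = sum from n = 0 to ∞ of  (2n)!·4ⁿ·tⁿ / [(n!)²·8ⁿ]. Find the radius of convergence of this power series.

R = 1/2

Apply the ratio test: |a_{n+1}| / |a_n| = (2n+1)·(2n+2)/(n+1)² · 4/8, which tends to 2 as n → ∞.
Thus R = 1/(2) = 1/2.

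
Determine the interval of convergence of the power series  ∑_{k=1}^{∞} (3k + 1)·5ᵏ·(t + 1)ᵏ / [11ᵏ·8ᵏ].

(-93/5, 83/5)

By the ratio test, |a_{k+1}/a_k| = [(3(k+1) + 1)/(3k + 1)] · 5/(11·8) → 5/88.
Thus R = 1/(5/88) = 88/5.
Check t = 83/5: the terms have absolute value of order k, which does not tend to 0, so the series diverges by the divergence test.
Check t = -93/5: the terms do not tend to 0, so the series diverges.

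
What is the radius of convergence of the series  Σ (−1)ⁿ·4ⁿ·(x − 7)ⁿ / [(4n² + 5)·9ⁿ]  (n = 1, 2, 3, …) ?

The ratio of consecutive coefficients is [(4n² + 5)/(4(n+1)² + 5)] · 4/9 → 4/9.
Hence the series converges for |x − 7| < 1/(4/9) = 9/4, so the radius of convergence is 9/4.

R = 9/4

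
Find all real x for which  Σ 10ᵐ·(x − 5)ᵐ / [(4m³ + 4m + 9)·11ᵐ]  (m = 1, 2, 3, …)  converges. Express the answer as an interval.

[39/10, 61/10]

Ratio test: |a_{m+1}/a_m| = [(4m³ + 4m + 9)/(4(m+1)³ + 4(m+1) + 9)] · 10/11 → 10/11 as m → ∞.
Convergence for |x − 5| · 10/11 < 1, i.e. |x − 5| < 11/10. So R = 11/10.
Endpoint x = 61/10: the series is dominated by a constant times Σ 1/m³, which converges (p = 3 > 1).
When x = 39/10, absolute convergence follows by limit comparison with Σ 1/m³.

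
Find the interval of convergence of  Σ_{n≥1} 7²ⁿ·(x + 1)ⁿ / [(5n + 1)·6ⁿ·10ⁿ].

[-109/49, 11/49)

Ratio test: |a_{n+1}/a_n| = [(5n + 1)/(5(n+1) + 1)] · 49/(6·10) → 49/60 as n → ∞.
Thus R = 1/(49/60) = 60/49.
Check x = 11/49: the terms are asymptotic to a nonzero constant times 1/n, so the series diverges by limit comparison with Σ 1/n.
At x = -109/49: the terms alternate in sign and decrease monotonically to 0 in absolute value (size ~ c/n), so the alternating series test gives convergence.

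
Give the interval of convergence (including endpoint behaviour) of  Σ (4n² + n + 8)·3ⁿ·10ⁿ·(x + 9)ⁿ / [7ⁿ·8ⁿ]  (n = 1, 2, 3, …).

Ratio test: |a_{n+1}/a_n| = [(4(n+1)² + (n+1) + 8)/(4n² + n + 8)] · 3·10/(7·8) → 15/28 as n → ∞.
Hence the series converges for |x + 9| < 1/(15/28) = 28/15, so the radius of convergence is 28/15.
When x = -107/15, the terms do not tend to 0, so the series diverges.
At x = -163/15: the n-th term does not approach 0; divergence by the term test.

(-163/15, -107/15)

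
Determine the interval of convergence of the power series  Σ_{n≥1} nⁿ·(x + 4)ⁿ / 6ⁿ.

{-4}

Root test: |a_n|^(1/n) = n/6 → ∞.
Since the n-th root of |a_n| is unbounded, the series converges only at x = -4; R = 0.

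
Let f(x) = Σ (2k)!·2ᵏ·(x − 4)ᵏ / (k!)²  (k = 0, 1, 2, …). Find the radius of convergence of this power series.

Apply the ratio test: |a_{k+1}| / |a_k| = (2k+1)·(2k+2)/(k+1)² · 2, which tends to 8 as k → ∞.
Convergence for |x − 4| · 8 < 1, i.e. |x − 4| < 1/8. So R = 1/8.

R = 1/8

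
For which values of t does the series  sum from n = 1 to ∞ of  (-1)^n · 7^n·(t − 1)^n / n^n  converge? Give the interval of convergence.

(−∞, ∞)

Root test: |a_n|^(1/n) = 7/n → 0.
Since the n-th root of |a_n| tends to 0, the series converges for all real t; R = ∞.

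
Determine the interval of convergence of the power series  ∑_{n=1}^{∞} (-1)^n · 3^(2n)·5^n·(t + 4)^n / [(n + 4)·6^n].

The ratio of consecutive coefficients is [(n + 4)/((n+1) + 4)] · 9·5/6 → 15/2.
Convergence for |t + 4| · 15/2 < 1, i.e. |t + 4| < 2/15. So R = 2/15.
At t = -58/15: an alternating series whose terms decrease to 0 in absolute value, so it converges by the Leibniz criterion.
At t = -62/15: comparison with the harmonic series Σ 1/n shows the series diverges.

(-62/15, -58/15]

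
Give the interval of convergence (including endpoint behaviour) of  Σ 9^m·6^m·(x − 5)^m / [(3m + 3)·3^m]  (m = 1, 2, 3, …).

[89/18, 91/18)

Apply the ratio test: |a_{m+1}| / |a_m| = [(3m + 3)/(3(m+1) + 3)] · 9·6/3, which tends to 18 as m → ∞.
Convergence for |x − 5| · 18 < 1, i.e. |x − 5| < 1/18. So R = 1/18.
At x = 91/18: the terms are asymptotic to a nonzero constant times 1/m, so the series diverges by limit comparison with Σ 1/m.
At x = 89/18: the terms alternate in sign and decrease monotonically to 0 in absolute value (size ~ c/m), so the alternating series test gives convergence.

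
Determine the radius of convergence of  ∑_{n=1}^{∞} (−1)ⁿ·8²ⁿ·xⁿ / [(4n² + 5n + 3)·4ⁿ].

By the ratio test, |a_{n+1}/a_n| = [(4n² + 5n + 3)/(4(n+1)² + 5(n+1) + 3)] · 64/4 → 16.
The series converges when 16 · |x| < 1, giving R = 1/16.

R = 1/16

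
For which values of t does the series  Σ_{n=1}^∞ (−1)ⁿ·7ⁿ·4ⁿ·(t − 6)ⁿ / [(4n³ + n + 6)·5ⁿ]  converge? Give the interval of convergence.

[163/28, 173/28]

The ratio of consecutive coefficients is [(4n³ + n + 6)/(4(n+1)³ + (n+1) + 6)] · 7·4/5 → 28/5.
Convergence for |t − 6| · 28/5 < 1, i.e. |t − 6| < 5/28. So R = 5/28.
Check t = 173/28: the series is dominated by a constant times Σ 1/n³, which converges (p = 3 > 1).
Endpoint t = 163/28: the series is dominated by a constant times Σ 1/n³, which converges (p = 3 > 1).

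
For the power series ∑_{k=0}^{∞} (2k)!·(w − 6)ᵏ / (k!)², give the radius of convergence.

By the ratio test, |a_{k+1}/a_k| = (2k+1)·(2k+2)/(k+1)² → 4.
The series converges when 4 · |w − 6| < 1, giving R = 1/4.

R = 1/4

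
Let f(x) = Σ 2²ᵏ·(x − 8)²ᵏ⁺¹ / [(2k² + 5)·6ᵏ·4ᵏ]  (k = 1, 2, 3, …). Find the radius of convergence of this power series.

R = √6

The ratio of consecutive coefficients is [(2k² + 5)/(2(k+1)² + 5)] · 4/(6·4) → 1/6.
Writing y = (x − 8)², the series in y has radius 6, so |x − 8| < √(6) and R = √6.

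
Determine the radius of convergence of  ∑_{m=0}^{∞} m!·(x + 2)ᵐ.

R = 0

Apply the ratio test: |a_{m+1}| / |a_m| = (m+1), which tends to ∞ as m → ∞.
Since the ratio → ∞, the series diverges for every x ≠ -2, and R = 0.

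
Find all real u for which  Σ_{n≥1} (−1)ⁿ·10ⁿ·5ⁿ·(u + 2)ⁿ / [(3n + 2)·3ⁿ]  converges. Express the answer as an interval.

Apply the ratio test: |a_{n+1}| / |a_n| = [(3n + 2)/(3(n+1) + 2)] · 10·5/3, which tends to 50/3 as n → ∞.
Thus R = 1/(50/3) = 3/50.
Check u = -97/50: the terms alternate in sign and decrease monotonically to 0 in absolute value (size ~ c/n), so the alternating series test gives convergence.
Endpoint u = -103/50: the terms are asymptotic to a nonzero constant times 1/n, so the series diverges by limit comparison with Σ 1/n.

(-103/50, -97/50]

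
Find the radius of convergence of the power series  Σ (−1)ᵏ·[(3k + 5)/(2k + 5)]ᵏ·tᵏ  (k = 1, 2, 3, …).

R = 2/3

Root test: |a_k|^(1/k) = (3k + 5)/(2k + 5) → 3/2.
Convergence for |t| · 3/2 < 1, i.e. |t| < 2/3. So R = 2/3.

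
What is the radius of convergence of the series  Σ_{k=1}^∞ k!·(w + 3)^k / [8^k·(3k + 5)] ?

R = 0

Apply the ratio test: |a_{k+1}| / |a_k| = (k+1) · 1/8 · (3k + 5)/(3(k+1) + 5), which tends to ∞ as k → ∞.
The terms grow without bound for any (w + 3) ≠ 0, so R = 0 (convergence only at w = -3).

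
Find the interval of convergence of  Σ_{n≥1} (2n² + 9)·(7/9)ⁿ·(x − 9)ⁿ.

(54/7, 72/7)

By the ratio test, |a_{n+1}/a_n| = [(2(n+1)² + 9)/(2n² + 9)] · 7/9 → 7/9.
The series converges when 7/9 · |x − 9| < 1, giving R = 9/7.
When x = 72/7, the terms have absolute value of order n², which does not tend to 0, so the series diverges by the divergence test.
Endpoint x = 54/7: the terms have absolute value of order n², which does not tend to 0, so the series diverges by the divergence test.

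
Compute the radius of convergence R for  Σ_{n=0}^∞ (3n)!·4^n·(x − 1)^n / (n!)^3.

By the ratio test, |a_{n+1}/a_n| = (3n+1)·(3n+2)·(3n+3)/(n+1)³ · 4 → 108.
Hence the series converges for |x − 1| < 1/(108) = 1/108, so the radius of convergence is 1/108.

R = 1/108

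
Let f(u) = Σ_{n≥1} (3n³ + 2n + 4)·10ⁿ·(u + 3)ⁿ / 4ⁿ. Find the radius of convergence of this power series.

R = 2/5

Ratio test: |a_{n+1}/a_n| = [(3(n+1)³ + 2(n+1) + 4)/(3n³ + 2n + 4)] · 10/4 → 5/2 as n → ∞.
The series converges when 5/2 · |u + 3| < 1, giving R = 2/5.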